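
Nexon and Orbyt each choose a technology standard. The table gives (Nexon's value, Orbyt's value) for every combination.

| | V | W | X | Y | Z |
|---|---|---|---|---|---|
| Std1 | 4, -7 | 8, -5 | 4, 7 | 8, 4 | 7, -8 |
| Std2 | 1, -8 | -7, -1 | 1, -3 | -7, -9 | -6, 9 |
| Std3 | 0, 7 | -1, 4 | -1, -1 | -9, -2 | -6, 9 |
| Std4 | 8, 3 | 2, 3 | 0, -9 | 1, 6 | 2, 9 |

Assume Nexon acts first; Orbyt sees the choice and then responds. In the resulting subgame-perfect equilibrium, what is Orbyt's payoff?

7

Work backward from Orbyt's decision.
- Std1: BR = X, leader payoff 4.
- Std2: BR = Z, leader payoff -6.
- Std3: BR = Z, leader payoff -6.
- Std4: BR = Z, leader payoff 2.
Nexon's induced payoffs are 4, -6, -6, 2, so Nexon commits to Std1. Subgame-perfect outcome: (Std1, X) with payoffs (4, 7).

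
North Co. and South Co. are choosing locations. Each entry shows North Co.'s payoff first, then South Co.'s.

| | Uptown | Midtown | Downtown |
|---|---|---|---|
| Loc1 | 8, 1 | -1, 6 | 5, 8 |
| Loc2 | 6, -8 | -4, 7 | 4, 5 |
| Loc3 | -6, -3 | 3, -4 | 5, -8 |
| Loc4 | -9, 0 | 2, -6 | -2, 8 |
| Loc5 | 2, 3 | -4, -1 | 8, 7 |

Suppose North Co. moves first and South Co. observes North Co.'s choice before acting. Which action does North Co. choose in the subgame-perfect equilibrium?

Loc5

Solve by backward induction (North Co. leads).
- Loc1: BR = Downtown, leader payoff 5.
- Loc2: BR = Midtown, leader payoff -4.
- Loc3: BR = Uptown, leader payoff -6.
- Loc4: BR = Downtown, leader payoff -2.
- Loc5: BR = Downtown, leader payoff 8.
North Co.'s induced payoffs are 5, -4, -6, -2, 8, so North Co. commits to Loc5. Subgame-perfect outcome: (Loc5, Downtown) with payoffs (8, 7).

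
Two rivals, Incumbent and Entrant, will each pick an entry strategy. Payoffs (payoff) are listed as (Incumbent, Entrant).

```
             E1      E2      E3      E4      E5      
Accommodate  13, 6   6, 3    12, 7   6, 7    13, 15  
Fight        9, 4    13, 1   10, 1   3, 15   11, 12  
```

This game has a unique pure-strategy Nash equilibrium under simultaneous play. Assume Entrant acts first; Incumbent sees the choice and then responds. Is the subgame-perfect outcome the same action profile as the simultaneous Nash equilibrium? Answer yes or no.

Backward induction with Entrant moving first.
- E1 → Incumbent plays Accommodate (best of 13, 9); Entrant gets 6.
- E2 → Incumbent plays Fight (best of 6, 13); Entrant gets 1.
- E3 → Incumbent plays Accommodate (best of 12, 10); Entrant gets 7.
- E4 → Incumbent plays Accommodate (best of 6, 3); Entrant gets 7.
- E5 → Incumbent plays Accommodate (best of 13, 11); Entrant gets 15.
Among 6, 1, 7, 7, 15, the best is 15 at E5. Subgame-perfect outcome: (Accommodate, E5) with payoffs (13, 15).
Now find the simultaneous Nash equilibrium.
Incumbent's best replies: E1→Accommodate; E2→Fight; E3→Accommodate; E4→Accommodate; E5→Accommodate.
Entrant's best replies: Accommodate→E5; Fight→E4.
Only (Accommodate, E5) has each player best-responding; Nash payoffs (13, 15).
Sequential outcome (Accommodate, E5) coincides with the Nash profile (Accommodate, E5).

yes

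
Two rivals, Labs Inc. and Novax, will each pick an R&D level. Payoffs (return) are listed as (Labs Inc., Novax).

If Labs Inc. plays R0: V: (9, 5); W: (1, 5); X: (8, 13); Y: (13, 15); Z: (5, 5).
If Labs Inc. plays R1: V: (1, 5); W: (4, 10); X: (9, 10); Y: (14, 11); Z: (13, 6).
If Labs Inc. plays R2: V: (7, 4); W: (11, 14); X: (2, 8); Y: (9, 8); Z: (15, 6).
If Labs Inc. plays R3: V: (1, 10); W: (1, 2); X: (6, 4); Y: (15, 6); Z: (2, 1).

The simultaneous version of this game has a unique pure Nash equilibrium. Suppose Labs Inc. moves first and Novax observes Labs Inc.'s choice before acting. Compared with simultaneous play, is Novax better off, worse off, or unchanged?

Work backward from Novax's decision.
- R0: Novax compares 5, 5, 13, 15, 5 and picks Y; Labs Inc. would get 13.
- R1: Novax compares 5, 10, 10, 11, 6 and picks Y; Labs Inc. would get 14.
- R2: Novax compares 4, 14, 8, 8, 6 and picks W; Labs Inc. would get 11.
- R3: Novax compares 10, 2, 4, 6, 1 and picks V; Labs Inc. would get 1.
Among 13, 14, 11, 1, the best is 14 at R1. Subgame-perfect outcome: (R1, Y) with payoffs (14, 11).
Under simultaneous play:
Labs Inc.'s best replies: V→R0; W→R2; X→R1; Y→R3; Z→R2.
Novax's best replies: R0→Y; R1→Y; R2→W; R3→V.
Only (R2, W) has each player best-responding; Nash payoffs (11, 14).
Novax earns 11 sequentially versus 14 at the Nash outcome: worse off.

worse off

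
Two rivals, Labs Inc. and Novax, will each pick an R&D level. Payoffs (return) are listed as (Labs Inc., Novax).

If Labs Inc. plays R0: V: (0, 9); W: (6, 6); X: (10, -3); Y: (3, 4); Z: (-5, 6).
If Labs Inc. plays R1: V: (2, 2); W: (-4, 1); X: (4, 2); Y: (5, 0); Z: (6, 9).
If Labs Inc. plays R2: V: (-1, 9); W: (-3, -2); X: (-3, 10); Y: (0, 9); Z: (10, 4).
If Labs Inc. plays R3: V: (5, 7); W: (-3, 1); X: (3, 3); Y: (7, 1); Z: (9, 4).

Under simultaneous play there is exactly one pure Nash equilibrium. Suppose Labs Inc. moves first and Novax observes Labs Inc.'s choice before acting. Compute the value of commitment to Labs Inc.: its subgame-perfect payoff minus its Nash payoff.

Solve by backward induction (Labs Inc. leads).
- R0 → Novax plays V (best of 9, 6, -3, 4, 6); Labs Inc. gets 0.
- R1 → Novax plays Z (best of 2, 1, 2, 0, 9); Labs Inc. gets 6.
- R2 → Novax plays X (best of 9, -2, 10, 9, 4); Labs Inc. gets -3.
- R3 → Novax plays V (best of 7, 1, 3, 1, 4); Labs Inc. gets 5.
Among 0, 6, -3, 5, the best is 6 at R1. Subgame-perfect outcome: (R1, Z) with payoffs (6, 9).
For the simultaneous game, intersect best replies.
Labs Inc.'s best replies: V→R3; W→R0; X→R0; Y→R3; Z→R2.
Novax's best replies: R0→V; R1→Z; R2→X; R3→V.
The unique mutual best reply is (R3, V), giving (5, 7).
Labs Inc.'s commitment gain: 6 − 5 = 1.

1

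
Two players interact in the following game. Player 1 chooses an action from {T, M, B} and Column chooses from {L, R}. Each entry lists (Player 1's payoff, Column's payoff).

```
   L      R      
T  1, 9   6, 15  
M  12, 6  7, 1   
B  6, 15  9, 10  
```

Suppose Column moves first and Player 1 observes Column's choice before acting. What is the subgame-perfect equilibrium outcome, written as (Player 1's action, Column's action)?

Player 1 best-responds to each possible Column move:
- L: BR = M, leader payoff 6.
- R: BR = B, leader payoff 10.
Among 6, 10, the best is 10 at R. Subgame-perfect outcome: (B, R) with payoffs (9, 10).

(B, R)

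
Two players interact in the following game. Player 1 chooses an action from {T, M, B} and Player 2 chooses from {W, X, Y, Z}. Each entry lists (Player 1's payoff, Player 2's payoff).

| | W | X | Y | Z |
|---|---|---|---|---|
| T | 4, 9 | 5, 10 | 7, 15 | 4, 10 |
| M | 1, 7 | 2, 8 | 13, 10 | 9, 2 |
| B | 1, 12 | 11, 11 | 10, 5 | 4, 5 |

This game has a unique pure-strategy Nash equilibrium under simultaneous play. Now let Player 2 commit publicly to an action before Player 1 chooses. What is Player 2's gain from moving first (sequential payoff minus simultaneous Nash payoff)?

1

Player 1 best-responds to each possible Player 2 move:
- W: BR = T, leader payoff 9.
- X: BR = B, leader payoff 11.
- Y: BR = M, leader payoff 10.
- Z: BR = M, leader payoff 2.
Maximizing over 9, 11, 10, 2, Player 2 chooses X. Subgame-perfect outcome: (B, X) with payoffs (11, 11).
Under simultaneous play:
Player 1's best replies: W→T; X→B; Y→M; Z→M.
Player 2's best replies: T→Y; M→Y; B→W.
The unique mutual best reply is (M, Y), giving (13, 10).
Player 2's commitment gain: 11 − 10 = 1.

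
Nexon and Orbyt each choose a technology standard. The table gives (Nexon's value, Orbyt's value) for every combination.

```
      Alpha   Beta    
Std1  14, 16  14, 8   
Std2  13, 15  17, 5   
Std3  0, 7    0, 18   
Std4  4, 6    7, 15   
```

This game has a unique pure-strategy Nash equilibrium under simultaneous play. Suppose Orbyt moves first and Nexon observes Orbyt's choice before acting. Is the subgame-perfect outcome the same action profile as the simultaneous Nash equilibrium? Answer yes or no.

Solve by backward induction (Orbyt leads).
- Alpha → Nexon plays Std1 (best of 14, 13, 0, 4); Orbyt gets 16.
- Beta → Nexon plays Std2 (best of 14, 17, 0, 7); Orbyt gets 5.
Orbyt's induced payoffs are 16, 5, so Orbyt commits to Alpha. Subgame-perfect outcome: (Std1, Alpha) with payoffs (14, 16).
For the simultaneous game, intersect best replies.
Nexon's best replies: Alpha→Std1; Beta→Std2.
Orbyt's best replies: Std1→Alpha; Std2→Alpha; Std3→Beta; Std4→Beta.
Only (Std1, Alpha) has each player best-responding; Nash payoffs (14, 16).
Sequential outcome (Std1, Alpha) coincides with the Nash profile (Std1, Alpha).

yes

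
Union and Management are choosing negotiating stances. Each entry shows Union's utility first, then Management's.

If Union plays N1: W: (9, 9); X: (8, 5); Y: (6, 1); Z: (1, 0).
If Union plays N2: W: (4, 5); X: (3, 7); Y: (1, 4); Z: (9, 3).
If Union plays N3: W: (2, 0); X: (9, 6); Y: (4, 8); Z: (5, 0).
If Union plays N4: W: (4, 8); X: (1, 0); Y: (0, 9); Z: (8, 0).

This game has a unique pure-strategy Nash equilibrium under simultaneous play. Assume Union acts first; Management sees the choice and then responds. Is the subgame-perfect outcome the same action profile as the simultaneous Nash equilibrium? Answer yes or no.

yes

Backward induction with Union moving first.
- N1: Management compares 9, 5, 1, 0 and picks W; Union would get 9.
- N2: Management compares 5, 7, 4, 3 and picks X; Union would get 3.
- N3: Management compares 0, 6, 8, 0 and picks Y; Union would get 4.
- N4: Management compares 8, 0, 9, 0 and picks Y; Union would get 0.
Maximizing over 9, 3, 4, 0, Union chooses N1. Subgame-perfect outcome: (N1, W) with payoffs (9, 9).
Now find the simultaneous Nash equilibrium.
Union's best replies: W→N1; X→N3; Y→N1; Z→N2.
Management's best replies: N1→W; N2→X; N3→Y; N4→Y.
The unique mutual best reply is (N1, W), giving (9, 9).
Sequential outcome (N1, W) coincides with the Nash profile (N1, W).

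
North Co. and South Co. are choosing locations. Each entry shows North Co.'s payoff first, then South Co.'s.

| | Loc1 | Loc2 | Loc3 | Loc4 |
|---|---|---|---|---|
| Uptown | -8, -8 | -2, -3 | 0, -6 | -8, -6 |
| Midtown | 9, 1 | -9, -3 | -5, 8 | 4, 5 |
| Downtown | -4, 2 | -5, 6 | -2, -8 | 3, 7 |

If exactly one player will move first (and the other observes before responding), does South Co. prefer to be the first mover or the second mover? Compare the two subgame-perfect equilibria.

If North Co. leads: South Co.'s best replies are Uptown→Loc2, Midtown→Loc3, Downtown→Loc4; North Co.'s induced payoffs -2, -5, 3; outcome (Downtown, Loc4), payoffs (3, 7).
If South Co. leads: North Co.'s best replies are Loc1→Midtown, Loc2→Uptown, Loc3→Uptown, Loc4→Midtown; South Co.'s induced payoffs 1, -3, -6, 5; outcome (Midtown, Loc4), payoffs (4, 5).
South Co. gets 5 moving first and 7 moving second, so South Co. prefers to move second.

second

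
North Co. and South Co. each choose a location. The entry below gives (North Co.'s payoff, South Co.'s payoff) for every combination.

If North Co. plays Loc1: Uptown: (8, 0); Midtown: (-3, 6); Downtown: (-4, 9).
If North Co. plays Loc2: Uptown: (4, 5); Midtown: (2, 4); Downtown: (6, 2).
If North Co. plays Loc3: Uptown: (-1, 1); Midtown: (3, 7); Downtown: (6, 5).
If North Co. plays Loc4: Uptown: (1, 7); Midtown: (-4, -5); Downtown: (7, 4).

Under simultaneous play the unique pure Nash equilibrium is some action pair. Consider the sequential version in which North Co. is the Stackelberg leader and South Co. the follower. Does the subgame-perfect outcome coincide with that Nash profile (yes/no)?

no

South Co. best-responds to each possible North Co. move:
- Loc1: South Co. compares 0, 6, 9 and picks Downtown; North Co. would get -4.
- Loc2: South Co. compares 5, 4, 2 and picks Uptown; North Co. would get 4.
- Loc3: South Co. compares 1, 7, 5 and picks Midtown; North Co. would get 3.
- Loc4: South Co. compares 7, -5, 4 and picks Uptown; North Co. would get 1.
North Co.'s induced payoffs are -4, 4, 3, 1, so North Co. commits to Loc2. Subgame-perfect outcome: (Loc2, Uptown) with payoffs (4, 5).
Now find the simultaneous Nash equilibrium.
North Co.'s best replies: Uptown→Loc1; Midtown→Loc3; Downtown→Loc4.
South Co.'s best replies: Loc1→Downtown; Loc2→Uptown; Loc3→Midtown; Loc4→Uptown.
Only (Loc3, Midtown) has each player best-responding; Nash payoffs (3, 7).
Sequential outcome (Loc2, Uptown) differs from the Nash profile (Loc3, Midtown).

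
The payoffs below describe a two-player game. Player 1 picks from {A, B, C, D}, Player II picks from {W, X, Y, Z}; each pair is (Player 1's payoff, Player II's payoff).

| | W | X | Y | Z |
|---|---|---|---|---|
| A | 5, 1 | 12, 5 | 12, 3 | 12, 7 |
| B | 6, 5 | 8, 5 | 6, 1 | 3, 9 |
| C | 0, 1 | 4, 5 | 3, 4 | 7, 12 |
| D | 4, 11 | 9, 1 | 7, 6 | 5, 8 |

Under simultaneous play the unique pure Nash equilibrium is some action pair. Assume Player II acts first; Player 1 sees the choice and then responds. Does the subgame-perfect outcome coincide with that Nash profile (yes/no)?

yes

Backward induction with Player II moving first.
- W: BR = B, leader payoff 5.
- X: BR = A, leader payoff 5.
- Y: BR = A, leader payoff 3.
- Z: BR = A, leader payoff 7.
Among 5, 5, 3, 7, the best is 7 at Z. Subgame-perfect outcome: (A, Z) with payoffs (12, 7).
For the simultaneous game, intersect best replies.
Player 1's best replies: W→B; X→A; Y→A; Z→A.
Player II's best replies: A→Z; B→Z; C→Z; D→W.
Only (A, Z) has each player best-responding; Nash payoffs (12, 7).
Sequential outcome (A, Z) coincides with the Nash profile (A, Z).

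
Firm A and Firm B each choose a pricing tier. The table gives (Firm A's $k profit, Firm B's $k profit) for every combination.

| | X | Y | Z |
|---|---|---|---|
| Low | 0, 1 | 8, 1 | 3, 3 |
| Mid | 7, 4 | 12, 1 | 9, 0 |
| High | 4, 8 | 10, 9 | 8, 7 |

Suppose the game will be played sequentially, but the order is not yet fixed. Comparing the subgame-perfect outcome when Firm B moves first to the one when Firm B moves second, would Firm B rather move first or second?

If Firm A leads: Firm B's best replies are Low→Z, Mid→X, High→Y; Firm A's induced payoffs 3, 7, 10; outcome (High, Y), payoffs (10, 9).
If Firm B leads: Firm A's best replies are X→Mid, Y→Mid, Z→Mid; Firm B's induced payoffs 4, 1, 0; outcome (Mid, X), payoffs (7, 4).
Firm B gets 4 moving first and 9 moving second, so Firm B prefers to move second.

second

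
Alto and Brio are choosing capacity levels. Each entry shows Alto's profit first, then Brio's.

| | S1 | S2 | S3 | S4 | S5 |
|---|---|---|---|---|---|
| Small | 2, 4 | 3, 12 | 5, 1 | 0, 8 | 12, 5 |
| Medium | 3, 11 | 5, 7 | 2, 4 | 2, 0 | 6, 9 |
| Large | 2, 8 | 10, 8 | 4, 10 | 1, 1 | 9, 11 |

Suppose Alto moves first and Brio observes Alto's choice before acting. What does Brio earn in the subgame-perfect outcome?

Solve by backward induction (Alto leads).
- Small: Brio compares 4, 12, 1, 8, 5 and picks S2; Alto would get 3.
- Medium: Brio compares 11, 7, 4, 0, 9 and picks S1; Alto would get 3.
- Large: Brio compares 8, 8, 10, 1, 11 and picks S5; Alto would get 9.
Among 3, 3, 9, the best is 9 at Large. Subgame-perfect outcome: (Large, S5) with payoffs (9, 11).

11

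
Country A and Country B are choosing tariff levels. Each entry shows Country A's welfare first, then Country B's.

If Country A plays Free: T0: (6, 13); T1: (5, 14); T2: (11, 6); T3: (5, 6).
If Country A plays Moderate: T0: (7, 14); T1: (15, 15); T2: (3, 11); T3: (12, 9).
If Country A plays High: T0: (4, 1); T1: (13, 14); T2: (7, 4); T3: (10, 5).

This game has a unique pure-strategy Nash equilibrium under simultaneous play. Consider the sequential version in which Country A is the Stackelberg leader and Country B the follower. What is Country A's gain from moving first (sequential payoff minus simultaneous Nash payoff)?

0

Backward induction with Country A moving first.
- Free: Country B compares 13, 14, 6, 6 and picks T1; Country A would get 5.
- Moderate: Country B compares 14, 15, 11, 9 and picks T1; Country A would get 15.
- High: Country B compares 1, 14, 4, 5 and picks T1; Country A would get 13.
Maximizing over 5, 15, 13, Country A chooses Moderate. Subgame-perfect outcome: (Moderate, T1) with payoffs (15, 15).
Under simultaneous play:
Country A's best replies: T0→Moderate; T1→Moderate; T2→Free; T3→Moderate.
Country B's best replies: Free→T1; Moderate→T1; High→T1.
Only (Moderate, T1) has each player best-responding; Nash payoffs (15, 15).
Country A's commitment gain: 15 − 15 = 0.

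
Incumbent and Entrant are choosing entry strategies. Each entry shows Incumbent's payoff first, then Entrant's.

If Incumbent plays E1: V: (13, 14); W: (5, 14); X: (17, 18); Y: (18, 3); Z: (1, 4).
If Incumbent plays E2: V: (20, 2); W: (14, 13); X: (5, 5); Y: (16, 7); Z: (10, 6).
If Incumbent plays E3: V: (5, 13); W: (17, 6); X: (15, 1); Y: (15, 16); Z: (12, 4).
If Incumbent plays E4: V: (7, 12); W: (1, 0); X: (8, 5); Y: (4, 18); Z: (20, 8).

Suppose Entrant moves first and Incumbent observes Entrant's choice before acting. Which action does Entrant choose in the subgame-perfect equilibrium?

Work backward from Incumbent's decision.
- V → Incumbent plays E2 (best of 13, 20, 5, 7); Entrant gets 2.
- W → Incumbent plays E3 (best of 5, 14, 17, 1); Entrant gets 6.
- X → Incumbent plays E1 (best of 17, 5, 15, 8); Entrant gets 18.
- Y → Incumbent plays E1 (best of 18, 16, 15, 4); Entrant gets 3.
- Z → Incumbent plays E4 (best of 1, 10, 12, 20); Entrant gets 8.
Maximizing over 2, 6, 18, 3, 8, Entrant chooses X. Subgame-perfect outcome: (E1, X) with payoffs (17, 18).

X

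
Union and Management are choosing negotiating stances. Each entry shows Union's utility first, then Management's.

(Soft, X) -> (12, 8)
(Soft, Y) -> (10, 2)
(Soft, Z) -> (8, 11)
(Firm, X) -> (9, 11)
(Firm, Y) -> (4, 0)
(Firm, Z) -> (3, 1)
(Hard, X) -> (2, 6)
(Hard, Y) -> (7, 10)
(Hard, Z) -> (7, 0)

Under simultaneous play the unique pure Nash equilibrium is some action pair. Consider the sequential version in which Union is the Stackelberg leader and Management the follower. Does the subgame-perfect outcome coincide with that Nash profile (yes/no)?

Work backward from Management's decision.
- Soft: Management compares 8, 2, 11 and picks Z; Union would get 8.
- Firm: Management compares 11, 0, 1 and picks X; Union would get 9.
- Hard: Management compares 6, 10, 0 and picks Y; Union would get 7.
Among 8, 9, 7, the best is 9 at Firm. Subgame-perfect outcome: (Firm, X) with payoffs (9, 11).
Under simultaneous play:
Union's best replies: X→Soft; Y→Soft; Z→Soft.
Management's best replies: Soft→Z; Firm→X; Hard→Y.
Only (Soft, Z) has each player best-responding; Nash payoffs (8, 11).
Sequential outcome (Firm, X) differs from the Nash profile (Soft, Z).

no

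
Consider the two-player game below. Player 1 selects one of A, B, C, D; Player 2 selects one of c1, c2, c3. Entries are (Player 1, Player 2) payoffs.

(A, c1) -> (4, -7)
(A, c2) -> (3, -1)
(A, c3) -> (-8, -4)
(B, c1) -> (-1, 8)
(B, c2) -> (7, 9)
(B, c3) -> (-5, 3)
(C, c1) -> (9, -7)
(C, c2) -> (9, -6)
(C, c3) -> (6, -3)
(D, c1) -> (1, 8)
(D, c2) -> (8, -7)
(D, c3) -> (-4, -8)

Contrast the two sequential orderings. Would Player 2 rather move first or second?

second

If Player 1 leads: Player 2's best replies are A→c2, B→c2, C→c3, D→c1; Player 1's induced payoffs 3, 7, 6, 1; outcome (B, c2), payoffs (7, 9).
If Player 2 leads: Player 1's best replies are c1→C, c2→C, c3→C; Player 2's induced payoffs -7, -6, -3; outcome (C, c3), payoffs (6, -3).
Player 2 gets -3 moving first and 9 moving second, so Player 2 prefers to move second.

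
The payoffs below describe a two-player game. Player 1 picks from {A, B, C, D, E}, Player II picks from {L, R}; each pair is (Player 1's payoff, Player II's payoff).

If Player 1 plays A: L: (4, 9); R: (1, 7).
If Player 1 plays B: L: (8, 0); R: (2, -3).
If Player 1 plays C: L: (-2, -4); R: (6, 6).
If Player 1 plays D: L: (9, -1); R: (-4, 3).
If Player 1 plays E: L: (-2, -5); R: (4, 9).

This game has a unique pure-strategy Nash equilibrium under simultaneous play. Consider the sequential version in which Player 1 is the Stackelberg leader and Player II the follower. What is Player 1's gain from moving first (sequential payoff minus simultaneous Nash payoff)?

Work backward from Player II's decision.
- A → Player II plays L (best of 9, 7); Player 1 gets 4.
- B → Player II plays L (best of 0, -3); Player 1 gets 8.
- C → Player II plays R (best of -4, 6); Player 1 gets 6.
- D → Player II plays R (best of -1, 3); Player 1 gets -4.
- E → Player II plays R (best of -5, 9); Player 1 gets 4.
Among 4, 8, 6, -4, 4, the best is 8 at B. Subgame-perfect outcome: (B, L) with payoffs (8, 0).
Under simultaneous play:
Player 1's best replies: L→D; R→C.
Player II's best replies: A→L; B→L; C→R; D→R; E→R.
The unique mutual best reply is (C, R), giving (6, 6).
Player 1's commitment gain: 8 − 6 = 2.

2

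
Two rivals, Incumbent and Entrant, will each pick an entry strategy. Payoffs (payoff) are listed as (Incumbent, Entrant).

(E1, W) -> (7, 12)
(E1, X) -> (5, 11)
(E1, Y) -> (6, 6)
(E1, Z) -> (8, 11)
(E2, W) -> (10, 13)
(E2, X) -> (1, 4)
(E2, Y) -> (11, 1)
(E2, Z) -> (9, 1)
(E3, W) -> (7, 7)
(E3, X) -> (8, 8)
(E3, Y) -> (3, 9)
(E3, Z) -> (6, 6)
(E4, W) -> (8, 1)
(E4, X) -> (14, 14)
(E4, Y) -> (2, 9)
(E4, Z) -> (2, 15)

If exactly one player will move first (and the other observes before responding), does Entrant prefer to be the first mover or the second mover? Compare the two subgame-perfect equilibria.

If Incumbent leads: Entrant's best replies are E1→W, E2→W, E3→Y, E4→Z; Incumbent's induced payoffs 7, 10, 3, 2; outcome (E2, W), payoffs (10, 13).
If Entrant leads: Incumbent's best replies are W→E2, X→E4, Y→E2, Z→E2; Entrant's induced payoffs 13, 14, 1, 1; outcome (E4, X), payoffs (14, 14).
Entrant gets 14 moving first and 13 moving second, so Entrant prefers to move first.

first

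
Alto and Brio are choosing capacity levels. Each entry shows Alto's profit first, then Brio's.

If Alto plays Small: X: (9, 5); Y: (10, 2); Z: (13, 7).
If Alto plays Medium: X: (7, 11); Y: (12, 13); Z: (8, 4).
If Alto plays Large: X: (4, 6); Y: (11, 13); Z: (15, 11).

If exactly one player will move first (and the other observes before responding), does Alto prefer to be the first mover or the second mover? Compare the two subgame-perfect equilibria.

first

If Alto leads: Brio's best replies are Small→Z, Medium→Y, Large→Y; Alto's induced payoffs 13, 12, 11; outcome (Small, Z), payoffs (13, 7).
If Brio leads: Alto's best replies are X→Small, Y→Medium, Z→Large; Brio's induced payoffs 5, 13, 11; outcome (Medium, Y), payoffs (12, 13).
Alto gets 13 moving first and 12 moving second, so Alto prefers to move first.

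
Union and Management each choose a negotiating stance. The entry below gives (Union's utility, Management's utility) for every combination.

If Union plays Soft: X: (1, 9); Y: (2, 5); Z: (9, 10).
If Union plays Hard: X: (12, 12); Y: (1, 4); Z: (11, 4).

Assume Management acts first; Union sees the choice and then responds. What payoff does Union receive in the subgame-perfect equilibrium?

Union best-responds to each possible Management move:
- X: Union compares 1, 12 and picks Hard; Management would get 12.
- Y: Union compares 2, 1 and picks Soft; Management would get 5.
- Z: Union compares 9, 11 and picks Hard; Management would get 4.
Among 12, 5, 4, the best is 12 at X. Subgame-perfect outcome: (Hard, X) with payoffs (12, 12).

12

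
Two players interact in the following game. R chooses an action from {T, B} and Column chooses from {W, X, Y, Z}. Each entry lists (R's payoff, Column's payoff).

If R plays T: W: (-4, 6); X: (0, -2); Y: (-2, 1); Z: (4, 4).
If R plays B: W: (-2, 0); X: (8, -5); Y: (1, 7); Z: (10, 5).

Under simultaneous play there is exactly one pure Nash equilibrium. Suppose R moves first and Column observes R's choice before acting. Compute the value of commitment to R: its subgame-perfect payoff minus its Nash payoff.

Work backward from Column's decision.
- T: Column compares 6, -2, 1, 4 and picks W; R would get -4.
- B: Column compares 0, -5, 7, 5 and picks Y; R would get 1.
R's induced payoffs are -4, 1, so R commits to B. Subgame-perfect outcome: (B, Y) with payoffs (1, 7).
Under simultaneous play:
R's best replies: W→B; X→B; Y→B; Z→B.
Column's best replies: T→W; B→Y.
Only (B, Y) has each player best-responding; Nash payoffs (1, 7).
R's commitment gain: 1 − 1 = 0.

0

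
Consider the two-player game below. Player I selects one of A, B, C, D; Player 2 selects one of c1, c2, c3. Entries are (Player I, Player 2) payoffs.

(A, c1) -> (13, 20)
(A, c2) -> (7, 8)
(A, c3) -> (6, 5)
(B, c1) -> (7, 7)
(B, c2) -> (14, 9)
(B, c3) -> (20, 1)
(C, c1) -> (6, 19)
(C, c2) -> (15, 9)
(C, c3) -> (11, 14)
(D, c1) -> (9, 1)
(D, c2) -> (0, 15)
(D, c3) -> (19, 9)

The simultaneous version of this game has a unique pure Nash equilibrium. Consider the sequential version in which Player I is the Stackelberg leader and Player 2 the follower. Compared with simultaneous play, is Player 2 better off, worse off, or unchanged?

Work backward from Player 2's decision.
- A: BR = c1, leader payoff 13.
- B: BR = c2, leader payoff 14.
- C: BR = c1, leader payoff 6.
- D: BR = c2, leader payoff 0.
Player I's induced payoffs are 13, 14, 6, 0, so Player I commits to B. Subgame-perfect outcome: (B, c2) with payoffs (14, 9).
Now find the simultaneous Nash equilibrium.
Player I's best replies: c1→A; c2→C; c3→B.
Player 2's best replies: A→c1; B→c2; C→c1; D→c2.
The unique mutual best reply is (A, c1), giving (13, 20).
Player 2 earns 9 sequentially versus 20 at the Nash outcome: worse off.

worse off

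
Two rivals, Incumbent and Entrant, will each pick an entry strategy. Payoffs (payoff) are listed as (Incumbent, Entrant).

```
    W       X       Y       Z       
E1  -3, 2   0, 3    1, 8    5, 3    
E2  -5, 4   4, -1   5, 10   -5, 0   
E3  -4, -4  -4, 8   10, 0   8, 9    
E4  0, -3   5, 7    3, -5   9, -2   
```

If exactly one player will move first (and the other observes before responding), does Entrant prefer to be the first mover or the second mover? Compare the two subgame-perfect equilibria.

If Incumbent leads: Entrant's best replies are E1→Y, E2→Y, E3→Z, E4→X; Incumbent's induced payoffs 1, 5, 8, 5; outcome (E3, Z), payoffs (8, 9).
If Entrant leads: Incumbent's best replies are W→E4, X→E4, Y→E3, Z→E4; Entrant's induced payoffs -3, 7, 0, -2; outcome (E4, X), payoffs (5, 7).
Entrant gets 7 moving first and 9 moving second, so Entrant prefers to move second.

second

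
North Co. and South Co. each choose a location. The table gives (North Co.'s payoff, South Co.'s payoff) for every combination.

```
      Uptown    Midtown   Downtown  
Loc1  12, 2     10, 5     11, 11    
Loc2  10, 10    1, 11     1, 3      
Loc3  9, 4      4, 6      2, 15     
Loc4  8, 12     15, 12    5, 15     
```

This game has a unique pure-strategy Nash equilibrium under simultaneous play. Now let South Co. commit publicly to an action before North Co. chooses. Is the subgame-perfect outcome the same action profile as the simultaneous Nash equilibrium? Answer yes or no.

no

Work backward from North Co.'s decision.
- Uptown: North Co. compares 12, 10, 9, 8 and picks Loc1; South Co. would get 2.
- Midtown: North Co. compares 10, 1, 4, 15 and picks Loc4; South Co. would get 12.
- Downtown: North Co. compares 11, 1, 2, 5 and picks Loc1; South Co. would get 11.
Among 2, 12, 11, the best is 12 at Midtown. Subgame-perfect outcome: (Loc4, Midtown) with payoffs (15, 12).
Now find the simultaneous Nash equilibrium.
North Co.'s best replies: Uptown→Loc1; Midtown→Loc4; Downtown→Loc1.
South Co.'s best replies: Loc1→Downtown; Loc2→Midtown; Loc3→Downtown; Loc4→Downtown.
Only (Loc1, Downtown) has each player best-responding; Nash payoffs (11, 11).
Sequential outcome (Loc4, Midtown) differs from the Nash profile (Loc1, Downtown).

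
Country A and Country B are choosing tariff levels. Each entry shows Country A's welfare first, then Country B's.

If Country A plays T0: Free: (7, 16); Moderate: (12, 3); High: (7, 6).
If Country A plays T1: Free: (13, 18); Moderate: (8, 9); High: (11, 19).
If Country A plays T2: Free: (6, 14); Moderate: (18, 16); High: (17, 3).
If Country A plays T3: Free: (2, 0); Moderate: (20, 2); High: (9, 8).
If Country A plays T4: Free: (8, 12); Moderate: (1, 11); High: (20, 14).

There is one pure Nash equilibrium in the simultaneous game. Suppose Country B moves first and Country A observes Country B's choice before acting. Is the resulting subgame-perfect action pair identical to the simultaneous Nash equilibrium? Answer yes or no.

Work backward from Country A's decision.
- Free: BR = T1, leader payoff 18.
- Moderate: BR = T3, leader payoff 2.
- High: BR = T4, leader payoff 14.
Among 18, 2, 14, the best is 18 at Free. Subgame-perfect outcome: (T1, Free) with payoffs (13, 18).
For the simultaneous game, intersect best replies.
Country A's best replies: Free→T1; Moderate→T3; High→T4.
Country B's best replies: T0→Free; T1→High; T2→Moderate; T3→High; T4→High.
The unique mutual best reply is (T4, High), giving (20, 14).
Sequential outcome (T1, Free) differs from the Nash profile (T4, High).

no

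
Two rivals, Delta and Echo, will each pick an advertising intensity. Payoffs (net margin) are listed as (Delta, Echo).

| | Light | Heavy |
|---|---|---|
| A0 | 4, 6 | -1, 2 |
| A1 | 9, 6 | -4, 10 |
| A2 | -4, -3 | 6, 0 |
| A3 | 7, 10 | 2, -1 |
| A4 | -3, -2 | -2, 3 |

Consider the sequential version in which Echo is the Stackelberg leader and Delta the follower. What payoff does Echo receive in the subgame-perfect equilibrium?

Delta best-responds to each possible Echo move:
- Light: Delta compares 4, 9, -4, 7, -3 and picks A1; Echo would get 6.
- Heavy: Delta compares -1, -4, 6, 2, -2 and picks A2; Echo would get 0.
Echo's induced payoffs are 6, 0, so Echo commits to Light. Subgame-perfect outcome: (A1, Light) with payoffs (9, 6).

6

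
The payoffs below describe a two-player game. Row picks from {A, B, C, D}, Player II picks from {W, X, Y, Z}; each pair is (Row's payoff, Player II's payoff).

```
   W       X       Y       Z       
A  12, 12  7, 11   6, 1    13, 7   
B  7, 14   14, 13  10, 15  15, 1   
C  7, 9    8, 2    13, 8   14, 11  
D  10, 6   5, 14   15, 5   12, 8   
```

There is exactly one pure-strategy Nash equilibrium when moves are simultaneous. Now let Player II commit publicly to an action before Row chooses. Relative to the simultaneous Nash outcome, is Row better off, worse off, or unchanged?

Backward induction with Player II moving first.
- W: BR = A, leader payoff 12.
- X: BR = B, leader payoff 13.
- Y: BR = D, leader payoff 5.
- Z: BR = B, leader payoff 1.
Maximizing over 12, 13, 5, 1, Player II chooses X. Subgame-perfect outcome: (B, X) with payoffs (14, 13).
For the simultaneous game, intersect best replies.
Row's best replies: W→A; X→B; Y→D; Z→B.
Player II's best replies: A→W; B→Y; C→Z; D→X.
Only (A, W) has each player best-responding; Nash payoffs (12, 12).
Row earns 14 sequentially versus 12 at the Nash outcome: better off.

better off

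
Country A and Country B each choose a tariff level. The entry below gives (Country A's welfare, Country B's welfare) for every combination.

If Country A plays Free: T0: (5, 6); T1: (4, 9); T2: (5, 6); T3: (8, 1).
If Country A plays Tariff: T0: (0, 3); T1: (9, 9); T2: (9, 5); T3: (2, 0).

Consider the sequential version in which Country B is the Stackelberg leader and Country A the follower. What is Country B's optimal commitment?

T1

Work backward from Country A's decision.
- T0 → Country A plays Free (best of 5, 0); Country B gets 6.
- T1 → Country A plays Tariff (best of 4, 9); Country B gets 9.
- T2 → Country A plays Tariff (best of 5, 9); Country B gets 5.
- T3 → Country A plays Free (best of 8, 2); Country B gets 1.
Country B's induced payoffs are 6, 9, 5, 1, so Country B commits to T1. Subgame-perfect outcome: (Tariff, T1) with payoffs (9, 9).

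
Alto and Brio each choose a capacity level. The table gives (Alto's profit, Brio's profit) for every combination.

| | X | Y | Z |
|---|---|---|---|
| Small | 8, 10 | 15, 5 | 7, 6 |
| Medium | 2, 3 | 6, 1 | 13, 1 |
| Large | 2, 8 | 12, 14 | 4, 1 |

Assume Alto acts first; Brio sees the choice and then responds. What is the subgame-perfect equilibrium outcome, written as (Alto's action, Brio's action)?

(Large, Y)

Solve by backward induction (Alto leads).
- Small: Brio compares 10, 5, 6 and picks X; Alto would get 8.
- Medium: Brio compares 3, 1, 1 and picks X; Alto would get 2.
- Large: Brio compares 8, 14, 1 and picks Y; Alto would get 12.
Alto's induced payoffs are 8, 2, 12, so Alto commits to Large. Subgame-perfect outcome: (Large, Y) with payoffs (12, 14).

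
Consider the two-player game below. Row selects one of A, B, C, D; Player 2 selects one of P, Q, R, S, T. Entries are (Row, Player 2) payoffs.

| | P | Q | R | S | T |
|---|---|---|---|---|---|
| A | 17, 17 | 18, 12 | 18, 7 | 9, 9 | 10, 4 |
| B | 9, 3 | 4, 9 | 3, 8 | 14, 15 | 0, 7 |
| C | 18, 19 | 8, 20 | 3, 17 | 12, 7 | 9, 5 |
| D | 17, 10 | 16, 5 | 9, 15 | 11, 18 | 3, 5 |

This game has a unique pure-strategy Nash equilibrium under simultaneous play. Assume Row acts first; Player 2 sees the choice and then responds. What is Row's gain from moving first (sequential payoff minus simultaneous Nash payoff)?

Work backward from Player 2's decision.
- A: BR = P, leader payoff 17.
- B: BR = S, leader payoff 14.
- C: BR = Q, leader payoff 8.
- D: BR = S, leader payoff 11.
Among 17, 14, 8, 11, the best is 17 at A. Subgame-perfect outcome: (A, P) with payoffs (17, 17).
Now find the simultaneous Nash equilibrium.
Row's best replies: P→C; Q→A; R→A; S→B; T→A.
Player 2's best replies: A→P; B→S; C→Q; D→S.
Only (B, S) has each player best-responding; Nash payoffs (14, 15).
Row's commitment gain: 17 − 14 = 3.

3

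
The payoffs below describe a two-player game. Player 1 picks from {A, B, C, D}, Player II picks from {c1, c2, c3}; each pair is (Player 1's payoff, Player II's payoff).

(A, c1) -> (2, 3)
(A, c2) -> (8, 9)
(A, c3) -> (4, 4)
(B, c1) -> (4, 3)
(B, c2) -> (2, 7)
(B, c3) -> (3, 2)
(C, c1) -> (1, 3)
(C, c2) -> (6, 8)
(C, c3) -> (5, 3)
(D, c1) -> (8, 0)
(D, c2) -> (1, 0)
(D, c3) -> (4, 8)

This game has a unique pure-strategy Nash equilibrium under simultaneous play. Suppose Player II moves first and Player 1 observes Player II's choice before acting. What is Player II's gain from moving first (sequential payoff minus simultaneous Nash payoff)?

Solve by backward induction (Player II leads).
- c1: BR = D, leader payoff 0.
- c2: BR = A, leader payoff 9.
- c3: BR = C, leader payoff 3.
Player II's induced payoffs are 0, 9, 3, so Player II commits to c2. Subgame-perfect outcome: (A, c2) with payoffs (8, 9).
For the simultaneous game, intersect best replies.
Player 1's best replies: c1→D; c2→A; c3→C.
Player II's best replies: A→c2; B→c2; C→c2; D→c3.
The unique mutual best reply is (A, c2), giving (8, 9).
Player II's commitment gain: 9 − 9 = 0.

0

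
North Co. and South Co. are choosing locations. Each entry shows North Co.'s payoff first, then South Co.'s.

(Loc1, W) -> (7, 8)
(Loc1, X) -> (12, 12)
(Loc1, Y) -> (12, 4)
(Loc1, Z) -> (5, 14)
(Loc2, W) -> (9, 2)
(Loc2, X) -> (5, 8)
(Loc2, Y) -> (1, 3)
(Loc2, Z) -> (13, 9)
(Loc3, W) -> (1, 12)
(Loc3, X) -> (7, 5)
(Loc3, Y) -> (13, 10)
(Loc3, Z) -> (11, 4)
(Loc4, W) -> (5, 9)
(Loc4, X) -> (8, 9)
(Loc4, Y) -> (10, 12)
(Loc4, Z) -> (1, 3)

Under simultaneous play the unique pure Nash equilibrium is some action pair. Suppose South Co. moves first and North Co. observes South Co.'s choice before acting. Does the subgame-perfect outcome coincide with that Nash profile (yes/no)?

no

Work backward from North Co.'s decision.
- W: North Co. compares 7, 9, 1, 5 and picks Loc2; South Co. would get 2.
- X: North Co. compares 12, 5, 7, 8 and picks Loc1; South Co. would get 12.
- Y: North Co. compares 12, 1, 13, 10 and picks Loc3; South Co. would get 10.
- Z: North Co. compares 5, 13, 11, 1 and picks Loc2; South Co. would get 9.
Maximizing over 2, 12, 10, 9, South Co. chooses X. Subgame-perfect outcome: (Loc1, X) with payoffs (12, 12).
Under simultaneous play:
North Co.'s best replies: W→Loc2; X→Loc1; Y→Loc3; Z→Loc2.
South Co.'s best replies: Loc1→Z; Loc2→Z; Loc3→W; Loc4→Y.
Only (Loc2, Z) has each player best-responding; Nash payoffs (13, 9).
Sequential outcome (Loc1, X) differs from the Nash profile (Loc2, Z).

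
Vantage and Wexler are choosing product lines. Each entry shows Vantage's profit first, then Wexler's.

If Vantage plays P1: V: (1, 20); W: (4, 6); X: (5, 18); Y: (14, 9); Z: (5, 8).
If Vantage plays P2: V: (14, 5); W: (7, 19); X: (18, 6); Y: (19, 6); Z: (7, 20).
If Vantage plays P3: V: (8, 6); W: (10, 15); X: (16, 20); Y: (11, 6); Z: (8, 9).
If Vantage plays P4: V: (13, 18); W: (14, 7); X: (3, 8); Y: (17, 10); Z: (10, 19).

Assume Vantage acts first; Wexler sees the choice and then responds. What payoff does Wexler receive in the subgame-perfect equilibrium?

20

Wexler best-responds to each possible Vantage move:
- P1 → Wexler plays V (best of 20, 6, 18, 9, 8); Vantage gets 1.
- P2 → Wexler plays Z (best of 5, 19, 6, 6, 20); Vantage gets 7.
- P3 → Wexler plays X (best of 6, 15, 20, 6, 9); Vantage gets 16.
- P4 → Wexler plays Z (best of 18, 7, 8, 10, 19); Vantage gets 10.
Maximizing over 1, 7, 16, 10, Vantage chooses P3. Subgame-perfect outcome: (P3, X) with payoffs (16, 20).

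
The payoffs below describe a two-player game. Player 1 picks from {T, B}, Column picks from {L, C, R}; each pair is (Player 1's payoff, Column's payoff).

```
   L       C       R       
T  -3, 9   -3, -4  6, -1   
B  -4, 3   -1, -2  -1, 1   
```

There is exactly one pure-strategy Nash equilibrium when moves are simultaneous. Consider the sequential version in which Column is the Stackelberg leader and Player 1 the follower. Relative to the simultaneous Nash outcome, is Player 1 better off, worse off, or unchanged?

unchanged

Backward induction with Column moving first.
- L: BR = T, leader payoff 9.
- C: BR = B, leader payoff -2.
- R: BR = T, leader payoff -1.
Among 9, -2, -1, the best is 9 at L. Subgame-perfect outcome: (T, L) with payoffs (-3, 9).
Now find the simultaneous Nash equilibrium.
Player 1's best replies: L→T; C→B; R→T.
Column's best replies: T→L; B→L.
Only (T, L) has each player best-responding; Nash payoffs (-3, 9).
Player 1 earns -3 sequentially versus -3 at the Nash outcome: unchanged.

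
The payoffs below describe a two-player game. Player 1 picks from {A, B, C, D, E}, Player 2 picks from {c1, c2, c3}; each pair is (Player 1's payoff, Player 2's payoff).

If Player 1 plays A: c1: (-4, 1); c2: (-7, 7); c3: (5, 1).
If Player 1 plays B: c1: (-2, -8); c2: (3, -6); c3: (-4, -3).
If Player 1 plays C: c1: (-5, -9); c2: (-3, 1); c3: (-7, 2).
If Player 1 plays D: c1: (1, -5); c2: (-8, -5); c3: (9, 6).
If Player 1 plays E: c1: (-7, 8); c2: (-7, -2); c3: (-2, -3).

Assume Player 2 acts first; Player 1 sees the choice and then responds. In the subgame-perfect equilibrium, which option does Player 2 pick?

Work backward from Player 1's decision.
- c1 → Player 1 plays D (best of -4, -2, -5, 1, -7); Player 2 gets -5.
- c2 → Player 1 plays B (best of -7, 3, -3, -8, -7); Player 2 gets -6.
- c3 → Player 1 plays D (best of 5, -4, -7, 9, -2); Player 2 gets 6.
Maximizing over -5, -6, 6, Player 2 chooses c3. Subgame-perfect outcome: (D, c3) with payoffs (9, 6).

c3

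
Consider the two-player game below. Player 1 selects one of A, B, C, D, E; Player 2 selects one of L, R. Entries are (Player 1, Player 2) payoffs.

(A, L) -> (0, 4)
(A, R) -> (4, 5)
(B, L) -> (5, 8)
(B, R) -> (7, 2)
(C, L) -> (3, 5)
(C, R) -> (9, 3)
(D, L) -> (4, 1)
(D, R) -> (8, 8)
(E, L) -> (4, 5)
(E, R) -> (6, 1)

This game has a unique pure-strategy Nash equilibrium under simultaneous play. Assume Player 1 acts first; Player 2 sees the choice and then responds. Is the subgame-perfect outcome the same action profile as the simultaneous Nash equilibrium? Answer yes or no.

Work backward from Player 2's decision.
- A → Player 2 plays R (best of 4, 5); Player 1 gets 4.
- B → Player 2 plays L (best of 8, 2); Player 1 gets 5.
- C → Player 2 plays L (best of 5, 3); Player 1 gets 3.
- D → Player 2 plays R (best of 1, 8); Player 1 gets 8.
- E → Player 2 plays L (best of 5, 1); Player 1 gets 4.
Player 1's induced payoffs are 4, 5, 3, 8, 4, so Player 1 commits to D. Subgame-perfect outcome: (D, R) with payoffs (8, 8).
For the simultaneous game, intersect best replies.
Player 1's best replies: L→B; R→C.
Player 2's best replies: A→R; B→L; C→L; D→R; E→L.
Only (B, L) has each player best-responding; Nash payoffs (5, 8).
Sequential outcome (D, R) differs from the Nash profile (B, L).

no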